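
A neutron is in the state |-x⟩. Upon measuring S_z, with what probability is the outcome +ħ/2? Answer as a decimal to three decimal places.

0.500

In the S_z basis, |-x⟩ = (|+z⟩ - |-z⟩)/√2 and |+z⟩ = |+z⟩.
|⟨+z|-x⟩|² = 1/2.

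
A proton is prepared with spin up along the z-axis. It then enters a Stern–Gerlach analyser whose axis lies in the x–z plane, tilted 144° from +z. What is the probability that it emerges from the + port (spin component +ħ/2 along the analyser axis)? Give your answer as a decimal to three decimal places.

For spin-½, the probability of finding spin-up along an axis at angle θ to the initial spin direction is cos²(θ/2); spin-down is sin²(θ/2).
θ = 144°, so P = cos²(72°) ≈ 0.095.

0.095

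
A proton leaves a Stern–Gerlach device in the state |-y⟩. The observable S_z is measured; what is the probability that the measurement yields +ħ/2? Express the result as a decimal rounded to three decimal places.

In the S_z basis, |-y⟩ = (|↑⟩ - i|↓⟩)/√2 and |+z⟩ = |↑⟩.
|⟨+z|-y⟩|² = 1/2.

0.500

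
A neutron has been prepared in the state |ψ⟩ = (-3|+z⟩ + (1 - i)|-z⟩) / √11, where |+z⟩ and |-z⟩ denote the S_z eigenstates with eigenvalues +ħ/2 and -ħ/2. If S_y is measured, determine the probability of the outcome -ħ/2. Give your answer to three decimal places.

0.227

|-y⟩ = (|+z⟩ - i|-z⟩)/√2, so ⟨-y|ψ⟩ = (-2 + i) / (√2·√11).
P = |-2 + i|² / 22 = 5/22.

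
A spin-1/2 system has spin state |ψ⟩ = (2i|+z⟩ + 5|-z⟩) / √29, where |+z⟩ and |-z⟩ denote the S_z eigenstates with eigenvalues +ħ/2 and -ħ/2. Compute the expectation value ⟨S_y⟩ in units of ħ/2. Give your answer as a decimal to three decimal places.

⟨σ_y⟩ = 2 Im(a* b)/(|a|²+|b|²) with a = 2i, b = 5.
a* b = -10i, so ⟨σ_y⟩ = -20/29.
⟨S_y⟩ = (ħ/2)·⟨σ_y⟩.

-0.690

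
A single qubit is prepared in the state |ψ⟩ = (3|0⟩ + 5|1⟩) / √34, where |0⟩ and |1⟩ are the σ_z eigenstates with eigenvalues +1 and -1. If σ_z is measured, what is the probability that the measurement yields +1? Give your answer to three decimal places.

0.265

The +1 outcome corresponds to |0⟩. Its amplitude in |ψ⟩ is 3/√34.
P = |3|² / 34 = 9/34.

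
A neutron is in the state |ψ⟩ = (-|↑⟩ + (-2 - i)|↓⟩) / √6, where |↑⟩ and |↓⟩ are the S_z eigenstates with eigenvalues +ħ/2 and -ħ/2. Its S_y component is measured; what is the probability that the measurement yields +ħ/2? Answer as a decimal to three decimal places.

0.667

|+y⟩ = (|↑⟩ + i|↓⟩)/√2, so ⟨+y|ψ⟩ = (-2 + 2i) / (√2·√6).
P = |-2 + 2i|² / 12 = 8/12.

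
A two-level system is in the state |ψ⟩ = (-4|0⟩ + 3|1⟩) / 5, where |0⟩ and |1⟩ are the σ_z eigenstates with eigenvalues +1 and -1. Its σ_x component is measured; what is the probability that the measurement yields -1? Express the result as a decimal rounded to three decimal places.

0.980

|-x⟩ = (|0⟩ - |1⟩)/√2, so ⟨-x|ψ⟩ = (-7) / (√2·5).
P = |-7|² / 50 = 49/50.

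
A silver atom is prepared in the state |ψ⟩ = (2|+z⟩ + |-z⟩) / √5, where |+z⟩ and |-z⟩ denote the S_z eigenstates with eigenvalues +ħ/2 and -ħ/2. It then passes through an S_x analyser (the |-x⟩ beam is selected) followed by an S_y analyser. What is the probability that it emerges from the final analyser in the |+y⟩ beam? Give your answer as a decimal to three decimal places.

0.050

First analyser (S_x): P(|-x⟩) = |⟨-x|ψ⟩|² = 1/10.
After stage 1 the state is |-x⟩; P(|+y⟩) = |⟨+y|-x⟩|² = 1/2.
Joint probability = 1/10 × 1/2 = 0.050.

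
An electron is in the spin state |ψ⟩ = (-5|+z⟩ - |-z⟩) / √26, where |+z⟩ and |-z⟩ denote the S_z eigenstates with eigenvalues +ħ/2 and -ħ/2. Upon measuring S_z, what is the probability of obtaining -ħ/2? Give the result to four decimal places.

The -ħ/2 outcome corresponds to |-z⟩. Its amplitude in |ψ⟩ is -1/√26.
P = |-1|² / 26 = 1/26.

0.0385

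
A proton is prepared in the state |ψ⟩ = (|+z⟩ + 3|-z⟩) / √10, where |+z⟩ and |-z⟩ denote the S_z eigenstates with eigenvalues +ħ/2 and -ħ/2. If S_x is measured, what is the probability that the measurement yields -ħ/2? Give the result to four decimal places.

0.2000

|-x⟩ = (|+z⟩ - |-z⟩)/√2, so ⟨-x|ψ⟩ = (-2) / (√2·√10).
P = |-2|² / 20 = 4/20.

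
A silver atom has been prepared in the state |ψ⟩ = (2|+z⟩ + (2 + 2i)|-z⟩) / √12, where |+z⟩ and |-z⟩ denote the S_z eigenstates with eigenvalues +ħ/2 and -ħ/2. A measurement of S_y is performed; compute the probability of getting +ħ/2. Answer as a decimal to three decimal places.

|+y⟩ = (|+z⟩ + i|-z⟩)/√2, so ⟨+y|ψ⟩ = (4 - 2i) / (√2·√12).
P = |4 - 2i|² / 24 = 20/24.

0.833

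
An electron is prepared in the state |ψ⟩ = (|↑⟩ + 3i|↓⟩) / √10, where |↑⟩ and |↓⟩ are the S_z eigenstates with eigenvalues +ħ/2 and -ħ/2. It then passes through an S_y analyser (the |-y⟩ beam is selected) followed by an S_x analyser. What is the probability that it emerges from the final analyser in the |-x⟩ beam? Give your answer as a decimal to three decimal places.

0.100

First analyser (S_y): P(|-y⟩) = |⟨-y|ψ⟩|² = 4/20.
After stage 1 the state is |-y⟩; P(|-x⟩) = |⟨-x|-y⟩|² = 1/2.
Joint probability = 4/20 × 1/2 = 0.100.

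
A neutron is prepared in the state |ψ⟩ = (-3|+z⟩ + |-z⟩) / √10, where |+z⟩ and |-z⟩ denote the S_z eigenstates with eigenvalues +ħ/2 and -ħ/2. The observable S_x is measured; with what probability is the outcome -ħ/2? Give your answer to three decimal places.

0.800

|-x⟩ = (|+z⟩ - |-z⟩)/√2, so ⟨-x|ψ⟩ = (-4) / (√2·√10).
P = |-4|² / 20 = 16/20.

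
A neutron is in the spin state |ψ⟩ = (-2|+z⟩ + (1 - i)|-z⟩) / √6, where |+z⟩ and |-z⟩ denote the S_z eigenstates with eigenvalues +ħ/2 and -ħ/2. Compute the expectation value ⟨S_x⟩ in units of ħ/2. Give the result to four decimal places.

-0.6667

⟨σ_x⟩ = 2 Re(a* b)/(|a|²+|b|²) with a = -2, b = (1 - i).
a* b = (-2 + 2i), so ⟨σ_x⟩ = -4/6.
⟨S_x⟩ = (ħ/2)·⟨σ_x⟩.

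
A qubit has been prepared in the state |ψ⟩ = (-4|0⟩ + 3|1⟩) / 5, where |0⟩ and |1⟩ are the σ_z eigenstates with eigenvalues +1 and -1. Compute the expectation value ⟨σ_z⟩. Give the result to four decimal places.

⟨σ_z⟩ = |a|² - |b|² divided by |a|²+|b|², with a, b the |0⟩, |1⟩ amplitudes.
= (16 - 9)/25 = 7/25.

0.2800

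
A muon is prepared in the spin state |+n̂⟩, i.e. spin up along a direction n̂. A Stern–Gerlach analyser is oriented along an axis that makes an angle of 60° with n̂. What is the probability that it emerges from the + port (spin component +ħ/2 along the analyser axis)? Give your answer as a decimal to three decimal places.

0.750

For spin-½, the probability of finding spin-up along an axis at angle θ to the initial spin direction is cos²(θ/2); spin-down is sin²(θ/2).
θ = 60°, so P = cos²(30°) ≈ 0.750.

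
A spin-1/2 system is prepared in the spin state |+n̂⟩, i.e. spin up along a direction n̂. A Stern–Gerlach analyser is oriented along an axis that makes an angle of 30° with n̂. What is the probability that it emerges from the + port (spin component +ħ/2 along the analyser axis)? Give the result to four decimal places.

0.9330

For spin-½, the probability of finding spin-up along an axis at angle θ to the initial spin direction is cos²(θ/2); spin-down is sin²(θ/2).
θ = 30°, so P = cos²(15°) ≈ 0.9330.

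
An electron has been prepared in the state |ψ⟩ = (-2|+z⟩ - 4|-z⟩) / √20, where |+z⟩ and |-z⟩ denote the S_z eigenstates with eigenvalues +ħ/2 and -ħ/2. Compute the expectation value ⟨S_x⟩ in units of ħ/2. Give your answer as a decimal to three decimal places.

⟨σ_x⟩ = 2 Re(a* b)/(|a|²+|b|²) with a = -2, b = -4.
a* b = 8, so ⟨σ_x⟩ = 16/20.
⟨S_x⟩ = (ħ/2)·⟨σ_x⟩.

0.800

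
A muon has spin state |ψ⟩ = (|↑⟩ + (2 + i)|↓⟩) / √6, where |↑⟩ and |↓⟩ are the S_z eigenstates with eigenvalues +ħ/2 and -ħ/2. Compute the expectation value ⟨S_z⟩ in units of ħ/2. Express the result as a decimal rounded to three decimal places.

-0.667

⟨σ_z⟩ = |a|² - |b|² divided by |a|²+|b|², with a, b the |↑⟩, |↓⟩ amplitudes.
= (1 - 5)/6 = -4/6.
⟨S_z⟩ = (ħ/2)·⟨σ_z⟩.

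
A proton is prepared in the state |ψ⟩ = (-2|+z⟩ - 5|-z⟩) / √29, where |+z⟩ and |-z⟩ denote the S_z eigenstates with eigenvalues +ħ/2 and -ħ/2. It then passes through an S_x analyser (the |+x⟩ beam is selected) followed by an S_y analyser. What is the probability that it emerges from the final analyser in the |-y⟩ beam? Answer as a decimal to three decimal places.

0.422

First analyser (S_x): P(|+x⟩) = |⟨+x|ψ⟩|² = 49/58.
After stage 1 the state is |+x⟩; P(|-y⟩) = |⟨-y|+x⟩|² = 1/2.
Joint probability = 49/58 × 1/2 = 0.422.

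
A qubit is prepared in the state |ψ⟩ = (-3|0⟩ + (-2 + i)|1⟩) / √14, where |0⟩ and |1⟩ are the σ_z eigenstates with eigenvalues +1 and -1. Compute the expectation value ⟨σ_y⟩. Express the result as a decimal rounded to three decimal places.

⟨σ_y⟩ = 2 Im(a* b)/(|a|²+|b|²) with a = -3, b = (-2 + i).
a* b = (6 - 3i), so ⟨σ_y⟩ = -6/14.

-0.429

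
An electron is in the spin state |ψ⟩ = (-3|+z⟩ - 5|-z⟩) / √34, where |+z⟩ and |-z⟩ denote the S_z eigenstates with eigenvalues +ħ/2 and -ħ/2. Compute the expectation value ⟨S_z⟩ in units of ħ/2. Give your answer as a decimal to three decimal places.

-0.471

⟨σ_z⟩ = |a|² - |b|² divided by |a|²+|b|², with a, b the |+z⟩, |-z⟩ amplitudes.
= (9 - 25)/34 = -16/34.
⟨S_z⟩ = (ħ/2)·⟨σ_z⟩.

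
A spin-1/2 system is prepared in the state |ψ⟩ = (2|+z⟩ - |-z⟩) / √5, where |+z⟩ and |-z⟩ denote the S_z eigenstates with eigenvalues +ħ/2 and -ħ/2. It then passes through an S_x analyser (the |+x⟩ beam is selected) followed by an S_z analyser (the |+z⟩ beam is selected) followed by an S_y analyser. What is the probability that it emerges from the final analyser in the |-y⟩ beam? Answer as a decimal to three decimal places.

0.025

First analyser (S_x): P(|+x⟩) = |⟨+x|ψ⟩|² = 1/10.
After stage 1 the state is |+x⟩; P(|+z⟩) = |⟨+z|+x⟩|² = 1/2.
After stage 2 the state is |+z⟩; P(|-y⟩) = |⟨-y|+z⟩|² = 1/2.
Joint probability = 1/10 × 1/2 × 1/2 = 0.025.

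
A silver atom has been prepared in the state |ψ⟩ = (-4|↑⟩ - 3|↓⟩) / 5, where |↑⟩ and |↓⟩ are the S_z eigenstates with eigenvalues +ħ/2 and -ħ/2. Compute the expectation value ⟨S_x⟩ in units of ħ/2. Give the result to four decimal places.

⟨σ_x⟩ = 2 Re(a* b)/(|a|²+|b|²) with a = -4, b = -3.
a* b = 12, so ⟨σ_x⟩ = 24/25.
⟨S_x⟩ = (ħ/2)·⟨σ_x⟩.

0.9600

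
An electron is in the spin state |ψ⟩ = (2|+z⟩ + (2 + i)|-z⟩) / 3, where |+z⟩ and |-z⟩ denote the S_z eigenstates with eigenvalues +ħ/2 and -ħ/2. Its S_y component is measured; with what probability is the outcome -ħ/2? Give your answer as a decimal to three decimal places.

|-y⟩ = (|+z⟩ - i|-z⟩)/√2, so ⟨-y|ψ⟩ = (1 + 2i) / (√2·3).
P = |1 + 2i|² / 18 = 5/18.

0.278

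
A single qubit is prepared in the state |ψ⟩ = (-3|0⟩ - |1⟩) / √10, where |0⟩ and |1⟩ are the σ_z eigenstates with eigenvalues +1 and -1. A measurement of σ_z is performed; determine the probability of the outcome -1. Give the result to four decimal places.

0.1000

The -1 outcome corresponds to |1⟩. Its amplitude in |ψ⟩ is -1/√10.
P = |-1|² / 10 = 1/10.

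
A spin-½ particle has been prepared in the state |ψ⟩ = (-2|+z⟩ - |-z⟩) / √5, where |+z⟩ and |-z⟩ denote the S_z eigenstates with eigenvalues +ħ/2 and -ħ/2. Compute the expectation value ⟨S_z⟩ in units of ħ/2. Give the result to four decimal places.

⟨σ_z⟩ = |a|² - |b|² divided by |a|²+|b|², with a, b the |+z⟩, |-z⟩ amplitudes.
= (4 - 1)/5 = 3/5.
⟨S_z⟩ = (ħ/2)·⟨σ_z⟩.

0.6000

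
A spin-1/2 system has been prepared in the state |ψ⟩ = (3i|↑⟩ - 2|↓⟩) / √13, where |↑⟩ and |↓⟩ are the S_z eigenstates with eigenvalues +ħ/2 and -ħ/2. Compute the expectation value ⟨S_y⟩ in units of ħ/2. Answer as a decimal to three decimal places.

0.923

⟨σ_y⟩ = 2 Im(a* b)/(|a|²+|b|²) with a = 3i, b = -2.
a* b = 6i, so ⟨σ_y⟩ = 12/13.
⟨S_y⟩ = (ħ/2)·⟨σ_y⟩.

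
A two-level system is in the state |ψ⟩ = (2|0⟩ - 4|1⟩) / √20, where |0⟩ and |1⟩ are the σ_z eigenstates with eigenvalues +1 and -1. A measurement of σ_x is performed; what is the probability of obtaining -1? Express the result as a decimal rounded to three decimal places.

0.900

|-x⟩ = (|0⟩ - |1⟩)/√2, so ⟨-x|ψ⟩ = (6) / (√2·√20).
P = |6|² / 40 = 36/40.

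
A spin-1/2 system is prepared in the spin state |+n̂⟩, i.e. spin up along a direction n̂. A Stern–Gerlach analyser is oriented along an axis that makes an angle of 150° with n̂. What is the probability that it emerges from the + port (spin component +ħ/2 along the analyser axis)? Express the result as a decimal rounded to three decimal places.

For spin-½, the probability of finding spin-up along an axis at angle θ to the initial spin direction is cos²(θ/2); spin-down is sin²(θ/2).
θ = 150°, so P = cos²(75°) ≈ 0.067.

0.067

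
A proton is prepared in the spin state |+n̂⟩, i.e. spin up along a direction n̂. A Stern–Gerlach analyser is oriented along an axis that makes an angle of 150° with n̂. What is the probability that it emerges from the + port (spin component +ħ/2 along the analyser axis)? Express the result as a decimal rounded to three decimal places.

For spin-½, the probability of finding spin-up along an axis at angle θ to the initial spin direction is cos²(θ/2); spin-down is sin²(θ/2).
θ = 150°, so P = cos²(75°) ≈ 0.067.

0.067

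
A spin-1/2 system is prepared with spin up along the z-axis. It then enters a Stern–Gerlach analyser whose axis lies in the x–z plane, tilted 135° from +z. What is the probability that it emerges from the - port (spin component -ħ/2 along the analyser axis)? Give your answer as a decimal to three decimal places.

0.854

For spin-½, the probability of finding spin-up along an axis at angle θ to the initial spin direction is cos²(θ/2); spin-down is sin²(θ/2).
θ = 135°, so P = sin²(67.5°) ≈ 0.854.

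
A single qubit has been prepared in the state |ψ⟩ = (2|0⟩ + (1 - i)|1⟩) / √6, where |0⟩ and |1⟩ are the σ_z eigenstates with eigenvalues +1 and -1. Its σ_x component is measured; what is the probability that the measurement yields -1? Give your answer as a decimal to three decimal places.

|-x⟩ = (|0⟩ - |1⟩)/√2, so ⟨-x|ψ⟩ = (1 + i) / (√2·√6).
P = |1 + i|² / 12 = 2/12.

0.167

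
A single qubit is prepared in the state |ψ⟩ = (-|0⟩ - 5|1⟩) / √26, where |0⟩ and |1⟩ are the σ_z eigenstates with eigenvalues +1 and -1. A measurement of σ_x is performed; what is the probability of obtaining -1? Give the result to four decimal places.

|-x⟩ = (|0⟩ - |1⟩)/√2, so ⟨-x|ψ⟩ = (4) / (√2·√26).
P = |4|² / 52 = 16/52.

0.3077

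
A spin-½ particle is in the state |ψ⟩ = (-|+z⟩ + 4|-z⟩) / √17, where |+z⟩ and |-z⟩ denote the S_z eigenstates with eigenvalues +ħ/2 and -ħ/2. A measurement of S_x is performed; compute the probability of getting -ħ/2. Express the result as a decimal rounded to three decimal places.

|-x⟩ = (|+z⟩ - |-z⟩)/√2, so ⟨-x|ψ⟩ = (-5) / (√2·√17).
P = |-5|² / 34 = 25/34.

0.735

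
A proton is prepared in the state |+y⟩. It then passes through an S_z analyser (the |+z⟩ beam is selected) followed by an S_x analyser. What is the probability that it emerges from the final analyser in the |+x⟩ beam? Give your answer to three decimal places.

0.250

First analyser (S_z): from |+y⟩, P(|+z⟩) = 1/2.
After stage 1 the state is |+z⟩; P(|+x⟩) = |⟨+x|+z⟩|² = 1/2.
Joint probability = 1/2 × 1/2 = 0.250.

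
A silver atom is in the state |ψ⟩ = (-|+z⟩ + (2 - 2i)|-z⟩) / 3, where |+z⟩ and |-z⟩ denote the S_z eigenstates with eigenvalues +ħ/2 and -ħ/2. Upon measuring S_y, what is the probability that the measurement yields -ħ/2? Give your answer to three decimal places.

|-y⟩ = (|+z⟩ - i|-z⟩)/√2, so ⟨-y|ψ⟩ = (1 + 2i) / (√2·3).
P = |1 + 2i|² / 18 = 5/18.

0.278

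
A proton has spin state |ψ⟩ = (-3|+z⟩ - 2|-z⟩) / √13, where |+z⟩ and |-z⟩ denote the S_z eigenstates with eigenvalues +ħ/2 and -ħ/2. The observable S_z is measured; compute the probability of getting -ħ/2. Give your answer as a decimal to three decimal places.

0.308

The -ħ/2 outcome corresponds to |-z⟩. Its amplitude in |ψ⟩ is -2/√13.
P = |-2|² / 13 = 4/13.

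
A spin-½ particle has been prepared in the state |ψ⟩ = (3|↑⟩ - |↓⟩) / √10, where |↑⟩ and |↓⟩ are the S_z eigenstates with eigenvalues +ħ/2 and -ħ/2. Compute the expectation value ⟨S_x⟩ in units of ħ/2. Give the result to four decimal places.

⟨σ_x⟩ = 2 Re(a* b)/(|a|²+|b|²) with a = 3, b = -1.
a* b = -3, so ⟨σ_x⟩ = -6/10.
⟨S_x⟩ = (ħ/2)·⟨σ_x⟩.

-0.6000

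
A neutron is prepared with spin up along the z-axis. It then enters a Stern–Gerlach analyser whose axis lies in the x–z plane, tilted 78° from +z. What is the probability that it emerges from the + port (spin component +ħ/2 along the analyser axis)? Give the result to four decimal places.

For spin-½, the probability of finding spin-up along an axis at angle θ to the initial spin direction is cos²(θ/2); spin-down is sin²(θ/2).
θ = 78°, so P = cos²(39°) ≈ 0.6040.

0.6040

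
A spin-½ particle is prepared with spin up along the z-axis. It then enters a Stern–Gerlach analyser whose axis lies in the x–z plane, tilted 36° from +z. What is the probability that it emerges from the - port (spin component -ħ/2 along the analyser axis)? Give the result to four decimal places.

0.0955

For spin-½, the probability of finding spin-up along an axis at angle θ to the initial spin direction is cos²(θ/2); spin-down is sin²(θ/2).
θ = 36°, so P = sin²(18°) ≈ 0.0955.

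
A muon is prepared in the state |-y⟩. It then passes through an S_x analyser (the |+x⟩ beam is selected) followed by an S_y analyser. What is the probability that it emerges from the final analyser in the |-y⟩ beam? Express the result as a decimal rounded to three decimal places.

0.250

First analyser (S_x): from |-y⟩, P(|+x⟩) = 1/2.
After stage 1 the state is |+x⟩; P(|-y⟩) = |⟨-y|+x⟩|² = 1/2.
Joint probability = 1/2 × 1/2 = 0.250.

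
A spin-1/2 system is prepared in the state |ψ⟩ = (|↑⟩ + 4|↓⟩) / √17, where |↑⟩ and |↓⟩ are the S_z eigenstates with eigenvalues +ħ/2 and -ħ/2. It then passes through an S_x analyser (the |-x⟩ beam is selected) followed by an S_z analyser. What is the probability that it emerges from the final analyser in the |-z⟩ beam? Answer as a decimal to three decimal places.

First analyser (S_x): P(|-x⟩) = |⟨-x|ψ⟩|² = 9/34.
After stage 1 the state is |-x⟩; P(|-z⟩) = |⟨-z|-x⟩|² = 1/2.
Joint probability = 9/34 × 1/2 = 0.132.

0.132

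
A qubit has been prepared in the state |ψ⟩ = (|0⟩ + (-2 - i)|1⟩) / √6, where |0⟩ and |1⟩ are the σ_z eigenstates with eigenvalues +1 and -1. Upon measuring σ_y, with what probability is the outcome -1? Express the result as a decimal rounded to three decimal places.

|-y⟩ = (|0⟩ - i|1⟩)/√2, so ⟨-y|ψ⟩ = (2 - 2i) / (√2·√6).
P = |2 - 2i|² / 12 = 8/12.

0.667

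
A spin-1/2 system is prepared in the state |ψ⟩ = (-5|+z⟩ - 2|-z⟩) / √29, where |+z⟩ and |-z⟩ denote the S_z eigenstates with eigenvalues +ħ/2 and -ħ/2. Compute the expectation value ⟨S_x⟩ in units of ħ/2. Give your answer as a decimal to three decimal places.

0.690

⟨σ_x⟩ = 2 Re(a* b)/(|a|²+|b|²) with a = -5, b = -2.
a* b = 10, so ⟨σ_x⟩ = 20/29.
⟨S_x⟩ = (ħ/2)·⟨σ_x⟩.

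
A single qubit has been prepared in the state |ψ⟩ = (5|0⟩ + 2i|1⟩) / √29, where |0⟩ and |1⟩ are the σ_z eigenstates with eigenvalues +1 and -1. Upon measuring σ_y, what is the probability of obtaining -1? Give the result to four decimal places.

0.1552

|-y⟩ = (|0⟩ - i|1⟩)/√2, so ⟨-y|ψ⟩ = (3) / (√2·√29).
P = |3|² / 58 = 9/58.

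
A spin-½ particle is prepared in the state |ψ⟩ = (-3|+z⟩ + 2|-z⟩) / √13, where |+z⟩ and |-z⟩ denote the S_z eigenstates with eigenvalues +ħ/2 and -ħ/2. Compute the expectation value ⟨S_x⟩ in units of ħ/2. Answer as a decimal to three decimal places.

⟨σ_x⟩ = 2 Re(a* b)/(|a|²+|b|²) with a = -3, b = 2.
a* b = -6, so ⟨σ_x⟩ = -12/13.
⟨S_x⟩ = (ħ/2)·⟨σ_x⟩.

-0.923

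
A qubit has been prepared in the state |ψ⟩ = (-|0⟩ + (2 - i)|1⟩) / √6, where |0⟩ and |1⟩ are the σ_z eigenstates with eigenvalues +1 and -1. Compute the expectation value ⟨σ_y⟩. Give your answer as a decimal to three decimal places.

⟨σ_y⟩ = 2 Im(a* b)/(|a|²+|b|²) with a = -1, b = (2 - i).
a* b = (-2 + i), so ⟨σ_y⟩ = 2/6.

0.333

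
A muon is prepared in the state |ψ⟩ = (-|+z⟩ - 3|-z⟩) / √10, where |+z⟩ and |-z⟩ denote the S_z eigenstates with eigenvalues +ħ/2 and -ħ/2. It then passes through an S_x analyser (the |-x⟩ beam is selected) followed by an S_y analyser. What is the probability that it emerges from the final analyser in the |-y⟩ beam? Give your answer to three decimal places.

First analyser (S_x): P(|-x⟩) = |⟨-x|ψ⟩|² = 4/20.
After stage 1 the state is |-x⟩; P(|-y⟩) = |⟨-y|-x⟩|² = 1/2.
Joint probability = 4/20 × 1/2 = 0.100.

0.100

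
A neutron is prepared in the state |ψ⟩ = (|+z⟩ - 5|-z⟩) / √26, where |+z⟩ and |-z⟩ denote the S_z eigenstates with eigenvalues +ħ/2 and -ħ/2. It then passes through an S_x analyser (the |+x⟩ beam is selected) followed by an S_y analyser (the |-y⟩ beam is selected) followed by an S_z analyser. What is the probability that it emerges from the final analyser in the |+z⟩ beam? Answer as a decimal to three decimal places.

First analyser (S_x): P(|+x⟩) = |⟨+x|ψ⟩|² = 16/52.
After stage 1 the state is |+x⟩; P(|-y⟩) = |⟨-y|+x⟩|² = 1/2.
After stage 2 the state is |-y⟩; P(|+z⟩) = |⟨+z|-y⟩|² = 1/2.
Joint probability = 16/52 × 1/2 × 1/2 = 0.077.

0.077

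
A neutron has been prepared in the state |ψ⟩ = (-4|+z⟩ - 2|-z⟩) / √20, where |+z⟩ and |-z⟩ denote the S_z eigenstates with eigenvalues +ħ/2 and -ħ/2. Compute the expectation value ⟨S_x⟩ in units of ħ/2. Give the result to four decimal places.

0.8000

⟨σ_x⟩ = 2 Re(a* b)/(|a|²+|b|²) with a = -4, b = -2.
a* b = 8, so ⟨σ_x⟩ = 16/20.
⟨S_x⟩ = (ħ/2)·⟨σ_x⟩.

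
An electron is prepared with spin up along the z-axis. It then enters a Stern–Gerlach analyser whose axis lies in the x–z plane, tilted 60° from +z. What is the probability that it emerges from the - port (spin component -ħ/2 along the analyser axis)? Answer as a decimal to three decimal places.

For spin-½, the probability of finding spin-up along an axis at angle θ to the initial spin direction is cos²(θ/2); spin-down is sin²(θ/2).
θ = 60°, so P = sin²(30°) ≈ 0.250.

0.250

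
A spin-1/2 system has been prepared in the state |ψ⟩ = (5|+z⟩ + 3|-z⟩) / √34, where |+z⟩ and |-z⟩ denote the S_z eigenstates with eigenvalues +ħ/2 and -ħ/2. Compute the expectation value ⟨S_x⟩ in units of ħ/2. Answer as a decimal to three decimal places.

0.882

⟨σ_x⟩ = 2 Re(a* b)/(|a|²+|b|²) with a = 5, b = 3.
a* b = 15, so ⟨σ_x⟩ = 30/34.
⟨S_x⟩ = (ħ/2)·⟨σ_x⟩.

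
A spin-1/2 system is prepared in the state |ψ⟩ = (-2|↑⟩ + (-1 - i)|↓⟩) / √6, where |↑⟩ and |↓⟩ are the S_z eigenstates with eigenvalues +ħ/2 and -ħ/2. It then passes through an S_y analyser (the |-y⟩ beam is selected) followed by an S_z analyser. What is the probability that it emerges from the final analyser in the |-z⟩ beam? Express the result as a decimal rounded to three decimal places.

0.083

First analyser (S_y): P(|-y⟩) = |⟨-y|ψ⟩|² = 2/12.
After stage 1 the state is |-y⟩; P(|-z⟩) = |⟨-z|-y⟩|² = 1/2.
Joint probability = 2/12 × 1/2 = 0.083.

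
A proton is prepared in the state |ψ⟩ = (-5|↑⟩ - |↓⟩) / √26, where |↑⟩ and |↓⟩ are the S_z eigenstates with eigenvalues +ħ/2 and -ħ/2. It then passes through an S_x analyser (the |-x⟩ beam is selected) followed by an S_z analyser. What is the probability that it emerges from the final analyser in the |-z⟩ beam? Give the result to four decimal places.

0.1538

First analyser (S_x): P(|-x⟩) = |⟨-x|ψ⟩|² = 16/52.
After stage 1 the state is |-x⟩; P(|-z⟩) = |⟨-z|-x⟩|² = 1/2.
Joint probability = 16/52 × 1/2 = 0.1538.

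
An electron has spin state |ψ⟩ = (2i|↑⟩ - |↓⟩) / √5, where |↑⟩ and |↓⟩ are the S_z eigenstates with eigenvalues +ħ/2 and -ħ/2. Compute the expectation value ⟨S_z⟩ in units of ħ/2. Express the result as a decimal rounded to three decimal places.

0.600

⟨σ_z⟩ = |a|² - |b|² divided by |a|²+|b|², with a, b the |↑⟩, |↓⟩ amplitudes.
= (4 - 1)/5 = 3/5.
⟨S_z⟩ = (ħ/2)·⟨σ_z⟩.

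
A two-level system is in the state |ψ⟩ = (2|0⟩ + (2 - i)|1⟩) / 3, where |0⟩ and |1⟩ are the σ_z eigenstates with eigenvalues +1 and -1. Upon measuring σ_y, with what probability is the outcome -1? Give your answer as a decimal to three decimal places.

|-y⟩ = (|0⟩ - i|1⟩)/√2, so ⟨-y|ψ⟩ = (3 + 2i) / (√2·3).
P = |3 + 2i|² / 18 = 13/18.

0.722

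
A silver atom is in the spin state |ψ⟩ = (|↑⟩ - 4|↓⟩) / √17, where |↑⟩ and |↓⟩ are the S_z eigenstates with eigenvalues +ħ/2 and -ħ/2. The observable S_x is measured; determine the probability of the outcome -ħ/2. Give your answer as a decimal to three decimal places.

0.735

|-x⟩ = (|↑⟩ - |↓⟩)/√2, so ⟨-x|ψ⟩ = (5) / (√2·√17).
P = |5|² / 34 = 25/34.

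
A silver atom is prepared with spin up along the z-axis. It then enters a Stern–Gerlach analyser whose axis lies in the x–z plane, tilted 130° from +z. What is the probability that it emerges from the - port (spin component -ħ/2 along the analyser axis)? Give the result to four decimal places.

For spin-½, the probability of finding spin-up along an axis at angle θ to the initial spin direction is cos²(θ/2); spin-down is sin²(θ/2).
θ = 130°, so P = sin²(65°) ≈ 0.8214.

0.8214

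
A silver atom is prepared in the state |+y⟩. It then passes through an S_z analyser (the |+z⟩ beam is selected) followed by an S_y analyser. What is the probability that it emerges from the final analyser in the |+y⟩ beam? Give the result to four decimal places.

0.2500

First analyser (S_z): from |+y⟩, P(|+z⟩) = 1/2.
After stage 1 the state is |+z⟩; P(|+y⟩) = |⟨+y|+z⟩|² = 1/2.
Joint probability = 1/2 × 1/2 = 0.2500.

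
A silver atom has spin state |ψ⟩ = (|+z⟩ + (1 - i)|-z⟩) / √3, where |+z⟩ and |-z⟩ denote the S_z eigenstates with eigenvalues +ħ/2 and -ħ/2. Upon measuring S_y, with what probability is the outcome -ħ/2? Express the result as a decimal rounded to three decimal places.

0.833

|-y⟩ = (|+z⟩ - i|-z⟩)/√2, so ⟨-y|ψ⟩ = (2 + i) / (√2·√3).
P = |2 + i|² / 6 = 5/6.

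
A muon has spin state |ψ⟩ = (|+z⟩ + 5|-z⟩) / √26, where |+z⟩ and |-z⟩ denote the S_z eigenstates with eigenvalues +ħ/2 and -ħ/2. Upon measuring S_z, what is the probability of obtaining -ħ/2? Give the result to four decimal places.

0.9615

The -ħ/2 outcome corresponds to |-z⟩. Its amplitude in |ψ⟩ is 5/√26.
P = |5|² / 26 = 25/26.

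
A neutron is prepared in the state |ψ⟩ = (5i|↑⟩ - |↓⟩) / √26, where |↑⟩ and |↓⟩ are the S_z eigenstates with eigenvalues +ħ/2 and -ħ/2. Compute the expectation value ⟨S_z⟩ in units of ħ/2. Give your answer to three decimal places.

0.923

⟨σ_z⟩ = |a|² - |b|² divided by |a|²+|b|², with a, b the |↑⟩, |↓⟩ amplitudes.
= (25 - 1)/26 = 24/26.
⟨S_z⟩ = (ħ/2)·⟨σ_z⟩.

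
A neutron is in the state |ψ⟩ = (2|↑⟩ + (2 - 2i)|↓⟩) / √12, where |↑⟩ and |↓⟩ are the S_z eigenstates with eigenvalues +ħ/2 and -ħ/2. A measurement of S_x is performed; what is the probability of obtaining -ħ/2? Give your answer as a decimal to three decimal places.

|-x⟩ = (|↑⟩ - |↓⟩)/√2, so ⟨-x|ψ⟩ = (2i) / (√2·√12).
P = |2i|² / 24 = 4/24.

0.167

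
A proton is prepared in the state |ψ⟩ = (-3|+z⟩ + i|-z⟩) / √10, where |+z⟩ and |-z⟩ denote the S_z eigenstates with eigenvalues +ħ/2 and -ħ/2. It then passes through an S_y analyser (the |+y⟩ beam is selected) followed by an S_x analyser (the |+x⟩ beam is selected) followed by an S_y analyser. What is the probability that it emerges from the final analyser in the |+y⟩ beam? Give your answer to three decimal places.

First analyser (S_y): P(|+y⟩) = |⟨+y|ψ⟩|² = 4/20.
After stage 1 the state is |+y⟩; P(|+x⟩) = |⟨+x|+y⟩|² = 1/2.
After stage 2 the state is |+x⟩; P(|+y⟩) = |⟨+y|+x⟩|² = 1/2.
Joint probability = 4/20 × 1/2 × 1/2 = 0.050.

0.050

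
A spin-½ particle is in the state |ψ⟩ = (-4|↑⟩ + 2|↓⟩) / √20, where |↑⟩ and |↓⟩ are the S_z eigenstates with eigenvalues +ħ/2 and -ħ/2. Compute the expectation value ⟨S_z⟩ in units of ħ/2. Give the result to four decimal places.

0.6000

⟨σ_z⟩ = |a|² - |b|² divided by |a|²+|b|², with a, b the |↑⟩, |↓⟩ amplitudes.
= (16 - 4)/20 = 12/20.
⟨S_z⟩ = (ħ/2)·⟨σ_z⟩.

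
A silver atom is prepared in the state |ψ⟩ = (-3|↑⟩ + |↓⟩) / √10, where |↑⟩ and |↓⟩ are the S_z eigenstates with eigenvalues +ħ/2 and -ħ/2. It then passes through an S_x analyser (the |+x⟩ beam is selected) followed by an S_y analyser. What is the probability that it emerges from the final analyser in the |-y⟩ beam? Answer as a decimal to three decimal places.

First analyser (S_x): P(|+x⟩) = |⟨+x|ψ⟩|² = 4/20.
After stage 1 the state is |+x⟩; P(|-y⟩) = |⟨-y|+x⟩|² = 1/2.
Joint probability = 4/20 × 1/2 = 0.100.

0.100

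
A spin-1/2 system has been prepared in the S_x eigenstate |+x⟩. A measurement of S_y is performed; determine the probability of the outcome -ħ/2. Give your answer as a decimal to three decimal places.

0.500

In the S_z basis, |+x⟩ = (|↑⟩ + |↓⟩)/√2 and |-y⟩ = (|↑⟩ - i|↓⟩)/√2.
|⟨-y|+x⟩|² = 1/2.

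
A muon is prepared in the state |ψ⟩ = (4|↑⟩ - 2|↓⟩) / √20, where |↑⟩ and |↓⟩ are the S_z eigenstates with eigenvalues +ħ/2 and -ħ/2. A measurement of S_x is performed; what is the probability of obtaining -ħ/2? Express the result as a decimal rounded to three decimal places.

|-x⟩ = (|↑⟩ - |↓⟩)/√2, so ⟨-x|ψ⟩ = (6) / (√2·√20).
P = |6|² / 40 = 36/40.

0.900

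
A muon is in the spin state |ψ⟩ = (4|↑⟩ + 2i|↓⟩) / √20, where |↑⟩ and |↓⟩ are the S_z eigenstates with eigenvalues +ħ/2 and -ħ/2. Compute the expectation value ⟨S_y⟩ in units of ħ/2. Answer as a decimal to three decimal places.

⟨σ_y⟩ = 2 Im(a* b)/(|a|²+|b|²) with a = 4, b = 2i.
a* b = 8i, so ⟨σ_y⟩ = 16/20.
⟨S_y⟩ = (ħ/2)·⟨σ_y⟩.

0.800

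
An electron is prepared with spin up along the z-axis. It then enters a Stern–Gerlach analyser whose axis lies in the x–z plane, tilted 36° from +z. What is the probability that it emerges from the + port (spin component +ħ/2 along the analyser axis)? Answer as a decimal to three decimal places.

For spin-½, the probability of finding spin-up along an axis at angle θ to the initial spin direction is cos²(θ/2); spin-down is sin²(θ/2).
θ = 36°, so P = cos²(18°) ≈ 0.905.

0.905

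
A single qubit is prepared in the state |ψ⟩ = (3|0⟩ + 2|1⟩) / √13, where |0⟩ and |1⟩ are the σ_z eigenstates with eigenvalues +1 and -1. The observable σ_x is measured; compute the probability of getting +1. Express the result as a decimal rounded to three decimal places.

0.962

|+x⟩ = (|0⟩ + |1⟩)/√2, so ⟨+x|ψ⟩ = (5) / (√2·√13).
P = |5|² / 26 = 25/26.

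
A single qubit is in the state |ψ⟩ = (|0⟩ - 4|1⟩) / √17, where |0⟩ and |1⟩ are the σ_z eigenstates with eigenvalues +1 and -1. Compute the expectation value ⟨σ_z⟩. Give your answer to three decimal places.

-0.882

⟨σ_z⟩ = |a|² - |b|² divided by |a|²+|b|², with a, b the |0⟩, |1⟩ amplitudes.
= (1 - 16)/17 = -15/17.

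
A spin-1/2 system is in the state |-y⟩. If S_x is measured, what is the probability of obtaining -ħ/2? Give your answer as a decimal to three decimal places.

0.500

In the S_z basis, |-y⟩ = (|+z⟩ - i|-z⟩)/√2 and |-x⟩ = (|+z⟩ - |-z⟩)/√2.
|⟨-x|-y⟩|² = 1/2.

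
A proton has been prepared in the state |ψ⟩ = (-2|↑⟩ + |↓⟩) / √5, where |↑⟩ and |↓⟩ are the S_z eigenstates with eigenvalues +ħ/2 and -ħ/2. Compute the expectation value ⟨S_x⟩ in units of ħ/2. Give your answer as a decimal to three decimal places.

-0.800

⟨σ_x⟩ = 2 Re(a* b)/(|a|²+|b|²) with a = -2, b = 1.
a* b = -2, so ⟨σ_x⟩ = -4/5.
⟨S_x⟩ = (ħ/2)·⟨σ_x⟩.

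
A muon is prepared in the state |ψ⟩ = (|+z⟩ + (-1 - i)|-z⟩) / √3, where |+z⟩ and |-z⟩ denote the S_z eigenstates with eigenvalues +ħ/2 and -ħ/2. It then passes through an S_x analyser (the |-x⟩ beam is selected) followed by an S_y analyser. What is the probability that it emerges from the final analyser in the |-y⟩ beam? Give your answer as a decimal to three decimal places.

First analyser (S_x): P(|-x⟩) = |⟨-x|ψ⟩|² = 5/6.
After stage 1 the state is |-x⟩; P(|-y⟩) = |⟨-y|-x⟩|² = 1/2.
Joint probability = 5/6 × 1/2 = 0.417.

0.417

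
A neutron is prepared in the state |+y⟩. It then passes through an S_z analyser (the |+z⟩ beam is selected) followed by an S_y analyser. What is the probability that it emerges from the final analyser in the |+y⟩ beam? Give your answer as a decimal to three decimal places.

First analyser (S_z): from |+y⟩, P(|+z⟩) = 1/2.
After stage 1 the state is |+z⟩; P(|+y⟩) = |⟨+y|+z⟩|² = 1/2.
Joint probability = 1/2 × 1/2 = 0.250.

0.250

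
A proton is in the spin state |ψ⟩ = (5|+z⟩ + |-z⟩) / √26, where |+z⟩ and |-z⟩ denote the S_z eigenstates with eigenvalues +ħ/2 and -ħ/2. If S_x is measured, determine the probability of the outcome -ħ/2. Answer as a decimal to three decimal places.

|-x⟩ = (|+z⟩ - |-z⟩)/√2, so ⟨-x|ψ⟩ = (4) / (√2·√26).
P = |4|² / 52 = 16/52.

0.308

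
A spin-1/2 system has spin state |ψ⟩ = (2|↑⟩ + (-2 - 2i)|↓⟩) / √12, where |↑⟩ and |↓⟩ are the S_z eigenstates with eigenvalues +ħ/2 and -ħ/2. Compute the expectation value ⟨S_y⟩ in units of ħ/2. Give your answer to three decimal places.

⟨σ_y⟩ = 2 Im(a* b)/(|a|²+|b|²) with a = 2, b = (-2 - 2i).
a* b = (-4 - 4i), so ⟨σ_y⟩ = -8/12.
⟨S_y⟩ = (ħ/2)·⟨σ_y⟩.

-0.667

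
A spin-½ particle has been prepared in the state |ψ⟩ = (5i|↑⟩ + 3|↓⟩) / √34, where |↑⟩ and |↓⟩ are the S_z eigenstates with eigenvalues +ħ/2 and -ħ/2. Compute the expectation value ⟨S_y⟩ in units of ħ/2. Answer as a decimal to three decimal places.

-0.882

⟨σ_y⟩ = 2 Im(a* b)/(|a|²+|b|²) with a = 5i, b = 3.
a* b = -15i, so ⟨σ_y⟩ = -30/34.
⟨S_y⟩ = (ħ/2)·⟨σ_y⟩.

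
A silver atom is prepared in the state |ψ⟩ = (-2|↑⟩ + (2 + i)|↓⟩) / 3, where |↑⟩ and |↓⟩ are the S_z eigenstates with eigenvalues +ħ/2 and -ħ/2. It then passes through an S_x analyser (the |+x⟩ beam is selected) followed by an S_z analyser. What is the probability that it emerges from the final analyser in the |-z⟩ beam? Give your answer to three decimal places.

0.028

First analyser (S_x): P(|+x⟩) = |⟨+x|ψ⟩|² = 1/18.
After stage 1 the state is |+x⟩; P(|-z⟩) = |⟨-z|+x⟩|² = 1/2.
Joint probability = 1/18 × 1/2 = 0.028.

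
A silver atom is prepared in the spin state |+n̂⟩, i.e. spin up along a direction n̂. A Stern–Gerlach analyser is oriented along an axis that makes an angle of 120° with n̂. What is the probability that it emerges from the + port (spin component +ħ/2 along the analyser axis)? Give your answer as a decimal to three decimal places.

0.250

For spin-½, the probability of finding spin-up along an axis at angle θ to the initial spin direction is cos²(θ/2); spin-down is sin²(θ/2).
θ = 120°, so P = cos²(60°) ≈ 0.250.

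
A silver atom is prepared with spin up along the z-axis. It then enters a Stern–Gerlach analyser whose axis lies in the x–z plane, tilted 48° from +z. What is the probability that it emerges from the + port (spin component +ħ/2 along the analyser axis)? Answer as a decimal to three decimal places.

For spin-½, the probability of finding spin-up along an axis at angle θ to the initial spin direction is cos²(θ/2); spin-down is sin²(θ/2).
θ = 48°, so P = cos²(24°) ≈ 0.835.

0.835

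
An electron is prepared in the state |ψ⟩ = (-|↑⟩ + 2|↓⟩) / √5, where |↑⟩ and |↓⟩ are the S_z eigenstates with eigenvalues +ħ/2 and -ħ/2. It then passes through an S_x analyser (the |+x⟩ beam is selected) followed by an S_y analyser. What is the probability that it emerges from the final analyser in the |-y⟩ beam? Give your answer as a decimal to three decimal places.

First analyser (S_x): P(|+x⟩) = |⟨+x|ψ⟩|² = 1/10.
After stage 1 the state is |+x⟩; P(|-y⟩) = |⟨-y|+x⟩|² = 1/2.
Joint probability = 1/10 × 1/2 = 0.050.

0.050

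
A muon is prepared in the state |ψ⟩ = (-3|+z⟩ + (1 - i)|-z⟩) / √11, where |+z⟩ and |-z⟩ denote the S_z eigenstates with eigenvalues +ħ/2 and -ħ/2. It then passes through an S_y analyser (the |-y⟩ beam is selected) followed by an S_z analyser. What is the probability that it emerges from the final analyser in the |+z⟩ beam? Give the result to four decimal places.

First analyser (S_y): P(|-y⟩) = |⟨-y|ψ⟩|² = 5/22.
After stage 1 the state is |-y⟩; P(|+z⟩) = |⟨+z|-y⟩|² = 1/2.
Joint probability = 5/22 × 1/2 = 0.1136.

0.1136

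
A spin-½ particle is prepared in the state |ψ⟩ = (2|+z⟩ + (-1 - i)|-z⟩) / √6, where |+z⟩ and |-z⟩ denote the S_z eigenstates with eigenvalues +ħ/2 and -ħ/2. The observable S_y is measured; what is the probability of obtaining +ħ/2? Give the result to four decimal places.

|+y⟩ = (|+z⟩ + i|-z⟩)/√2, so ⟨+y|ψ⟩ = (1 + i) / (√2·√6).
P = |1 + i|² / 12 = 2/12.

0.1667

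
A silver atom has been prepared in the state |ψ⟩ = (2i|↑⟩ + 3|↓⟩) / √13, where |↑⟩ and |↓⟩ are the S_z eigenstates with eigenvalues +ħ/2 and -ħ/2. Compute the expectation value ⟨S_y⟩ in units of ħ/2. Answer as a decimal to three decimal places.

⟨σ_y⟩ = 2 Im(a* b)/(|a|²+|b|²) with a = 2i, b = 3.
a* b = -6i, so ⟨σ_y⟩ = -12/13.
⟨S_y⟩ = (ħ/2)·⟨σ_y⟩.

-0.923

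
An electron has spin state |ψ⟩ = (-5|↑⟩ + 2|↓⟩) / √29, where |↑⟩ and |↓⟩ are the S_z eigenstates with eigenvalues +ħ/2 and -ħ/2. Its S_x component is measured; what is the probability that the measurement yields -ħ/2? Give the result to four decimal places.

|-x⟩ = (|↑⟩ - |↓⟩)/√2, so ⟨-x|ψ⟩ = (-7) / (√2·√29).
P = |-7|² / 58 = 49/58.

0.8448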